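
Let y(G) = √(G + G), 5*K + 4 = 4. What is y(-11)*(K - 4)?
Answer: -4*I*√22 ≈ -18.762*I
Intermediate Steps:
K = 0 (K = -⅘ + (⅕)*4 = -⅘ + ⅘ = 0)
y(G) = √2*√G (y(G) = √(2*G) = √2*√G)
y(-11)*(K - 4) = (√2*√(-11))*(0 - 4) = (√2*(I*√11))*(-4) = (I*√22)*(-4) = -4*I*√22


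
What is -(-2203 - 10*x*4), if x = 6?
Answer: 2443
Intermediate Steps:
-(-2203 - 10*x*4) = -(-2203 - 10*6*4) = -(-2203 - 60*4) = -(-2203 - 240) = -1*(-2443) = 2443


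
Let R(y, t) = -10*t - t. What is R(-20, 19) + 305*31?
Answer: 9246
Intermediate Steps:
R(y, t) = -11*t
R(-20, 19) + 305*31 = -11*19 + 305*31 = -209 + 9455 = 9246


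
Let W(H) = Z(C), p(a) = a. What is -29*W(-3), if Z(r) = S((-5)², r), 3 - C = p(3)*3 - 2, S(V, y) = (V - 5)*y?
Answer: 2320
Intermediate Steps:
S(V, y) = y*(-5 + V) (S(V, y) = (-5 + V)*y = y*(-5 + V))
C = -4 (C = 3 - (3*3 - 2) = 3 - (9 - 2) = 3 - 1*7 = 3 - 7 = -4)
Z(r) = 20*r (Z(r) = r*(-5 + (-5)²) = r*(-5 + 25) = r*20 = 20*r)
W(H) = -80 (W(H) = 20*(-4) = -80)
-29*W(-3) = -29*(-80) = 2320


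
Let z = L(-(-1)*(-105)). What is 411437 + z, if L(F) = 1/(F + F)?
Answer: 86401769/210 ≈ 4.1144e+5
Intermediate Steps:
L(F) = 1/(2*F)
z = -1/210 (z = 1/(2*((-(-1)*(-105)))) = 1/(2*((-1*105))) = (½)/(-105) = (½)*(-1/105) = -1/210 ≈ -0.0047619)
411437 + z = 411437 - 1/210 = 86401769/210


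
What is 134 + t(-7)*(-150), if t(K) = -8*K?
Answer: -8266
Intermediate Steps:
134 + t(-7)*(-150) = 134 - 8*(-7)*(-150) = 134 + 56*(-150) = 134 - 8400 = -8266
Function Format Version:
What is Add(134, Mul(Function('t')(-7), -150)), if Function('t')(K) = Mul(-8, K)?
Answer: -8266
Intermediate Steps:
Add(134, Mul(Function('t')(-7), -150)) = Add(134, Mul(Mul(-8, -7), -150)) = Add(134, Mul(56, -150)) = Add(134, -8400) = -8266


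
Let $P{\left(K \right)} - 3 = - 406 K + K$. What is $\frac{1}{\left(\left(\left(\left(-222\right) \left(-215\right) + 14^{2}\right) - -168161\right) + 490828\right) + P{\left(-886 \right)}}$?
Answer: $\frac{1}{1065748} \approx 9.3831 \cdot 10^{-7}$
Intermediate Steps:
$P{\left(K \right)} = 3 - 405 K$ ($P{\left(K \right)} = 3 + \left(- 406 K + K\right) = 3 - 405 K$)
$\frac{1}{\left(\left(\left(\left(-222\right) \left(-215\right) + 14^{2}\right) - -168161\right) + 490828\right) + P{\left(-886 \right)}} = \frac{1}{\left(\left(\left(\left(-222\right) \left(-215\right) + 14^{2}\right) - -168161\right) + 490828\right) + \left(3 - -358830\right)} = \frac{1}{\left(\left(\left(47730 + 196\right) + 168161\right) + 490828\right) + \left(3 + 358830\right)} = \frac{1}{\left(\left(47926 + 168161\right) + 490828\right) + 358833} = \frac{1}{\left(216087 + 490828\right) + 358833} = \frac{1}{706915 + 358833} = \frac{1}{1065748}$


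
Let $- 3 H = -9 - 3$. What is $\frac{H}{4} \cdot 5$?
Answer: $5$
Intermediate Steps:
$H = 4$ ($H = - \frac{-9 - 3}{3} = \left(- \frac{1}{3}\right) \left(-12\right) = 4$)
$\frac{H}{4} \cdot 5 = \frac{4}{4} \cdot 5 = 4 \cdot \frac{1}{4} \cdot 5 = 1 \cdot 5 = 5$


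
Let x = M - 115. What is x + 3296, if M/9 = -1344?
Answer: -8915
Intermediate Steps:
M = -12096 (M = 9*(-1344) = -12096)
x = -12211 (x = -12096 - 115 = -12211)
x + 3296 = -12211 + 3296 = -8915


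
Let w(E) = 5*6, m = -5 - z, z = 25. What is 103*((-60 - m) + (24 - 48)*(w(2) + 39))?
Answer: -173658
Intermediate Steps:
m = -30 (m = -5 - 1*25 = -5 - 25 = -30)
w(E) = 30
103*((-60 - m) + (24 - 48)*(w(2) + 39)) = 103*((-60 - 1*(-30)) + (24 - 48)*(30 + 39)) = 103*((-60 + 30) - 24*69) = 103*(-30 - 1656) = 103*(-1686) = -173658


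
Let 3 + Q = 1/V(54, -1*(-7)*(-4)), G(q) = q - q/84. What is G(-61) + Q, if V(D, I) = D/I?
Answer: -48227/756 ≈ -63.792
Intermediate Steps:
G(q) = 83*q/84 (G(q) = q - q/84 = 83*q/84)
Q = -95/27 (Q = -3 + 1/(54/((-1*(-7)*(-4)))) = -3 + 1/(54/((7*(-4)))) = -3 + 1/(54/(-28)) = -3 + 1/(54*(-1/28)) = -3 + 1/(-27/14) = -3 - 14/27 = -95/27 ≈ -3.5185)
G(-61) + Q = (83/84)*(-61) - 95/27 = -5063/84 - 95/27 = -48227/756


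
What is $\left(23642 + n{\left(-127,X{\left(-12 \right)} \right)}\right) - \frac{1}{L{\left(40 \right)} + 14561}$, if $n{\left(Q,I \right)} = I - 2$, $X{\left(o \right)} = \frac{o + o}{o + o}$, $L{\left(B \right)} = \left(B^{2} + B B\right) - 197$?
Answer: $\frac{415230523}{17564} \approx 23641.0$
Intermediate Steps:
$L{\left(B \right)} = -197 + 2 B^{2}$ ($L{\left(B \right)} = \left(B^{2} + B^{2}\right) - 197 = 2 B^{2} - 197 = -197 + 2 B^{2}$)
$X{\left(o \right)} = 1$ ($X{\left(o \right)} = \frac{2 o}{2 o} = 2 o \frac{1}{2 o} = 1$)
$n{\left(Q,I \right)} = -2 + I$
$\left(23642 + n{\left(-127,X{\left(-12 \right)} \right)}\right) - \frac{1}{L{\left(40 \right)} + 14561} = \left(23642 + \left(-2 + 1\right)\right) - \frac{1}{\left(-197 + 2 \cdot 40^{2}\right) + 14561} = \left(23642 - 1\right) - \frac{1}{\left(-197 + 2 \cdot 1600\right) + 14561} = 23641 - \frac{1}{\left(-197 + 3200\right) + 14561} = 23641 - \frac{1}{3003 + 14561} = 23641 - \frac{1}{17564} = \frac{415230523}{17564}$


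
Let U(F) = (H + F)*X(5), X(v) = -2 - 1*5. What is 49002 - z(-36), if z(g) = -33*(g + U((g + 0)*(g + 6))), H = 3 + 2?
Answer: -202821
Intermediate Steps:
X(v) = -7 (X(v) = -2 - 5 = -7)
H = 5
U(F) = -35 - 7*F (U(F) = (5 + F)*(-7) = -35 - 7*F)
z(g) = 1155 - 33*g + 231*g*(6 + g) (z(g) = -33*(g + (-35 - 7*(g + 0)*(g + 6))) = -33*(g + (-35 - 7*g*(6 + g))) = -33*(-35 + g - 7*g*(6 + g)) = 1155 - 33*g + 231*g*(6 + g))
49002 - z(-36) = 49002 - (1155 + 231*(-36)² + 1353*(-36)) = 49002 - (1155 + 231*1296 - 48708) = 49002 - (1155 + 299376 - 48708) = 49002 - 1*251823 = 49002 - 251823 = -202821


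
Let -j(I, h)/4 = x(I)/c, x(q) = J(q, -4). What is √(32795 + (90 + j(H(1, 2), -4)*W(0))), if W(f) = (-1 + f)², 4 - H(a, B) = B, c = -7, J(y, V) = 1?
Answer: √1611393/7 ≈ 181.34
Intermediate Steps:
x(q) = 1
H(a, B) = 4 - B
j(I, h) = 4/7 (j(I, h) = -4/(-7) = -4*(-1)/7 = -4*(-⅐) = 4/7)
√(32795 + (90 + j(H(1, 2), -4)*W(0))) = √(32795 + (90 + 4*(-1 + 0)²/7)) = √(32795 + (90 + (4/7)*(-1)²)) = √(32795 + (90 + (4/7)*1)) = √(32795 + (90 + 4/7)) = √(32795 + 634/7) = √(230199/7) = √1611393/7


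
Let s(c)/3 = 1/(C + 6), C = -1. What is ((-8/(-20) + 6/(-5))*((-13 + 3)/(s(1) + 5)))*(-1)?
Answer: -10/7 ≈ -1.4286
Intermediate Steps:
s(c) = 3/5 (s(c) = 3/(-1 + 6) = 3/5)
((-8/(-20) + 6/(-5))*((-13 + 3)/(s(1) + 5)))*(-1) = ((-8/(-20) + 6/(-5))*((-13 + 3)/(3/5 + 5)))*(-1) = ((-8*(-1/20) + 6*(-1/5))*(-10/28/5))*(-1) = ((2/5 - 6/5)*(-10*5/28))*(-1) = -4/5*(-25/14)*(-1) = (10/7)*(-1) = -10/7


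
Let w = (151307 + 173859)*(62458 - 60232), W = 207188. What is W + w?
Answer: 724026704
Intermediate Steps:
w = 723819516 (w = 325166*2226 = 723819516)
W + w = 207188 + 723819516 = 724026704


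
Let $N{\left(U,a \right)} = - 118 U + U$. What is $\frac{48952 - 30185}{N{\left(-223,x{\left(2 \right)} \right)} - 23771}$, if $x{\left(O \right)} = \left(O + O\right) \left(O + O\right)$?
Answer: $\frac{18767}{2320} \approx 8.0892$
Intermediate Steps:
$x{\left(O \right)} = 4 O^{2}$ ($x{\left(O \right)} = 2 O 2 O = 4 O^{2}$)
$N{\left(U,a \right)} = - 117 U$
$\frac{48952 - 30185}{N{\left(-223,x{\left(2 \right)} \right)} - 23771} = \frac{48952 - 30185}{\left(-117\right) \left(-223\right) - 23771} = \frac{18767}{26091 - 23771} = \frac{18767}{2320}$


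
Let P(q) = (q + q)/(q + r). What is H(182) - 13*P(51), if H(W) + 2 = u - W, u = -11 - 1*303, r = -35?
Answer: -4647/8 ≈ -580.88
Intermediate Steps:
u = -314 (u = -11 - 303 = -314)
P(q) = 2*q/(-35 + q) (P(q) = (q + q)/(q - 35) = (2*q)/(-35 + q) = 2*q/(-35 + q))
H(W) = -316 - W (H(W) = -2 + (-314 - W) = -316 - W)
H(182) - 13*P(51) = (-316 - 1*182) - 26*51/(-35 + 51) = (-316 - 182) - 26*51/16 = -498 - 26*51/16 = -498 - 13*51/8 = -498 - 663/8 = -4647/8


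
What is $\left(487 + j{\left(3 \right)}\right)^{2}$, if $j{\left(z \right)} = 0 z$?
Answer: $237169$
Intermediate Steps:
$j{\left(z \right)} = 0$
$\left(487 + j{\left(3 \right)}\right)^{2} = \left(487 + 0\right)^{2} = 487^{2} = 237169$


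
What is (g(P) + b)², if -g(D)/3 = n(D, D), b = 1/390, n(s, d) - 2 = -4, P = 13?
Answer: 5480281/152100 ≈ 36.031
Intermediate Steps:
n(s, d) = -2 (n(s, d) = 2 - 4 = -2)
b = 1/390 ≈ 0.0025641
g(D) = 6 (g(D) = -3*(-2) = 6)
(g(P) + b)² = (6 + 1/390)² = (2341/390)² = 5480281/152100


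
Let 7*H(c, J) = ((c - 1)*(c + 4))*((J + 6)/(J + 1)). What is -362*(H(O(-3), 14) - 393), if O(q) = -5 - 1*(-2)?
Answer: 2993378/21 ≈ 1.4254e+5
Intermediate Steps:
O(q) = -3 (O(q) = -5 + 2 = -3)
H(c, J) = (-1 + c)*(4 + c)*(6 + J)/(7*(1 + J)) (H(c, J) = (((c - 1)*(c + 4))*((J + 6)/(J + 1)))/7 = (((-1 + c)*(4 + c))*((6 + J)/(1 + J)))/7 = ((-1 + c)*(4 + c)*(6 + J)/(1 + J))/7 = (-1 + c)*(4 + c)*(6 + J)/(7*(1 + J)))
-362*(H(O(-3), 14) - 393) = -362*((-24 - 4*14 + 6*(-3)² + 18*(-3) + 14*(-3)² + 3*14*(-3))/(7*(1 + 14)) - 393) = -362*((⅐)*(-24 - 56 + 6*9 - 54 + 14*9 - 126)/15 - 393) = -362*((⅐)*(1/15)*(-24 - 56 + 54 - 54 + 126 - 126) - 393) = -362*((⅐)*(1/15)*(-80) - 393) = -362*(-16/21 - 393) = -362*(-8269/21) = 2993378/21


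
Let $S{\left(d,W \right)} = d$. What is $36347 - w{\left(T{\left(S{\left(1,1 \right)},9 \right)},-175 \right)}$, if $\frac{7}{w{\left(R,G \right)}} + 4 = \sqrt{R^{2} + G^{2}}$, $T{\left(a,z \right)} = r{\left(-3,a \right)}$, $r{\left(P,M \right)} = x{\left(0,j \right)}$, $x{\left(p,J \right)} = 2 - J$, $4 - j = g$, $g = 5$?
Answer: $\frac{79490887}{2187} - \frac{17 \sqrt{106}}{4374} \approx 36347.0$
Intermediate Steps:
$j = -1$ ($j = 4 - 5 = -1$)
$r{\left(P,M \right)} = 3$ ($r{\left(P,M \right)} = 2 - -1 = 2 + 1 = 3$)
$T{\left(a,z \right)} = 3$
$w{\left(R,G \right)} = \frac{7}{-4 + \sqrt{G^{2} + R^{2}}}$ ($w{\left(R,G \right)} = \frac{7}{-4 + \sqrt{R^{2} + G^{2}}} = \frac{7}{-4 + \sqrt{G^{2} + R^{2}}}$)
$36347 - w{\left(T{\left(S{\left(1,1 \right)},9 \right)},-175 \right)} = 36347 - \frac{7}{-4 + \sqrt{\left(-175\right)^{2} + 3^{2}}} = 36347 - \frac{7}{-4 + \sqrt{30625 + 9}} = 36347 - \frac{7}{-4 + \sqrt{30634}} = 36347 - \frac{7}{-4 + 17 \sqrt{106}}$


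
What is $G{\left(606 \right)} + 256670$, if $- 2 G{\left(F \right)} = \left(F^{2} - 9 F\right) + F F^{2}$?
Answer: $-111196729$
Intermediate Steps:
$G{\left(F \right)} = - \frac{F^{2}}{2} - \frac{F^{3}}{2} + \frac{9 F}{2}$ ($G{\left(F \right)} = - \frac{\left(F^{2} - 9 F\right) + F F^{2}}{2} = - \frac{\left(F^{2} - 9 F\right) + F^{3}}{2} = - \frac{F^{2} + F^{3} - 9 F}{2} = - \frac{F^{2}}{2} - \frac{F^{3}}{2} + \frac{9 F}{2}$)
$G{\left(606 \right)} + 256670 = \frac{1}{2} \cdot 606 \left(9 - 606 - 606^{2}\right) + 256670 = \frac{1}{2} \cdot 606 \left(9 - 606 - 367236\right) + 256670 = \frac{1}{2} \cdot 606 \left(-367833\right) + 256670 = -111453399 + 256670 = -111196729$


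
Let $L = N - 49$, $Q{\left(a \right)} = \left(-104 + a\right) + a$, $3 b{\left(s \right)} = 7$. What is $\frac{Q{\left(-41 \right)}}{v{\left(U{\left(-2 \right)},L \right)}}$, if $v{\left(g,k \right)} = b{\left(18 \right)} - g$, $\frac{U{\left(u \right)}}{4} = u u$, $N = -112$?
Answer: $\frac{558}{41} \approx 13.61$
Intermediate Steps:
$b{\left(s \right)} = \frac{7}{3}$ ($b{\left(s \right)} = \frac{1}{3} \cdot 7 = \frac{7}{3}$)
$U{\left(u \right)} = 4 u^{2}$ ($U{\left(u \right)} = 4 u u = 4 u^{2}$)
$Q{\left(a \right)} = -104 + 2 a$
$L = -161$ ($L = -112 - 49 = -161$)
$v{\left(g,k \right)} = \frac{7}{3} - g$
$\frac{Q{\left(-41 \right)}}{v{\left(U{\left(-2 \right)},L \right)}} = \frac{-104 + 2 \left(-41\right)}{\frac{7}{3} - 4 \left(-2\right)^{2}} = \frac{-104 - 82}{\frac{7}{3} - 4 \cdot 4} = - \frac{186}{\frac{7}{3} - 16} = - \frac{186}{- \frac{41}{3}} = \left(-186\right) \left(- \frac{3}{41}\right) = \frac{558}{41}$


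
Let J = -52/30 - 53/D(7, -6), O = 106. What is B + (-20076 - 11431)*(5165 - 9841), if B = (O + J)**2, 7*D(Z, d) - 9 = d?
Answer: 3683177709/25 ≈ 1.4733e+8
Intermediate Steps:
D(Z, d) = 9/7 + d/7
J = -627/5 (J = -52/30 - 53/(9/7 + (1/7)*(-6)) = -52*1/30 - 53/(9/7 - 6/7) = -26/15 - 53/3/7 = -26/15 - 53*7/3 = -26/15 - 371/3 = -627/5 ≈ -125.40)
B = 9409/25 (B = (106 - 627/5)**2 = (-97/5)**2 = 9409/25 ≈ 376.36)
B + (-20076 - 11431)*(5165 - 9841) = 9409/25 + (-20076 - 11431)*(5165 - 9841) = 9409/25 - 31507*(-4676) = 9409/25 + 147326732 = 3683177709/25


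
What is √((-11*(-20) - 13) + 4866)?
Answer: √5073 ≈ 71.225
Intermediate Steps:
√((-11*(-20) - 13) + 4866) = √((220 - 13) + 4866) = √(207 + 4866) = √5073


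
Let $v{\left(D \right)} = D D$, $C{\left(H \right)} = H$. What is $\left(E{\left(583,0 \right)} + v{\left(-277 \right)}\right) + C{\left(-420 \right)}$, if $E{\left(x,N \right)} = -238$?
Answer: $76071$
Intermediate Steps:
$v{\left(D \right)} = D^{2}$
$\left(E{\left(583,0 \right)} + v{\left(-277 \right)}\right) + C{\left(-420 \right)} = \left(-238 + \left(-277\right)^{2}\right) - 420 = \left(-238 + 76729\right) - 420 = 76491 - 420 = 76071$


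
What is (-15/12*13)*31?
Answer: -2015/4 ≈ -503.75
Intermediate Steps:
(-15/12*13)*31 = (-15*1/12*13)*31 = -5/4*13*31 = -65/4*31 = -2015/4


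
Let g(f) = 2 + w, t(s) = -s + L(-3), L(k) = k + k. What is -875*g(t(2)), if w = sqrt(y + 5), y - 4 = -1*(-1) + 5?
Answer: -1750 - 875*sqrt(15) ≈ -5138.9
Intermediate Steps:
L(k) = 2*k
y = 10 (y = 4 + (-1*(-1) + 5) = 4 + (1 + 5) = 4 + 6 = 10)
t(s) = -6 - s (t(s) = -s + 2*(-3) = -s - 6 = -6 - s)
w = sqrt(15) (w = sqrt(10 + 5) = sqrt(15) ≈ 3.8730)
g(f) = 2 + sqrt(15)
-875*g(t(2)) = -875*(2 + sqrt(15)) = -1750 - 875*sqrt(15)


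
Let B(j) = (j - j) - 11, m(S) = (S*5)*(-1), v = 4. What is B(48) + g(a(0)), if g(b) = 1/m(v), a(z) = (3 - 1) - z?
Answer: -221/20 ≈ -11.050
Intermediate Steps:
a(z) = 2 - z
m(S) = -5*S (m(S) = (5*S)*(-1) = -5*S)
g(b) = -1/20 (g(b) = 1/(-5*4) = 1/(-20) = -1/20)
B(j) = -11 (B(j) = 0 - 11 = -11)
B(48) + g(a(0)) = -11 - 1/20 = -221/20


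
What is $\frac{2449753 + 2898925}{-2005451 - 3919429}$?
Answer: $- \frac{2674339}{2962440} \approx -0.90275$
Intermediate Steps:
$\frac{2449753 + 2898925}{-2005451 - 3919429} = \frac{5348678}{-5924880} = 5348678 \left(- \frac{1}{5924880}\right) = - \frac{2674339}{2962440}$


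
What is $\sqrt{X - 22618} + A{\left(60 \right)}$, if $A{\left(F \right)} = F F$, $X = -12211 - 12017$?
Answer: $3600 + i \sqrt{46846} \approx 3600.0 + 216.44 i$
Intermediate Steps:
$X = -24228$ ($X = -12211 - 12017 = -24228$)
$A{\left(F \right)} = F^{2}$
$\sqrt{X - 22618} + A{\left(60 \right)} = \sqrt{-24228 - 22618} + 60^{2} = \sqrt{-46846} + 3600 = i \sqrt{46846} + 3600 = 3600 + i \sqrt{46846}$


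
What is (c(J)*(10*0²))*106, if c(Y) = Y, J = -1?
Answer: 0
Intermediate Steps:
(c(J)*(10*0²))*106 = -10*0²*106 = -10*0*106 = -1*0*106 = 0*106 = 0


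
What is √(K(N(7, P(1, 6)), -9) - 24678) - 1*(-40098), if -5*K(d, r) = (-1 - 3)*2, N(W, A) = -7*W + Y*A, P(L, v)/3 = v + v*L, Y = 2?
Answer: 40098 + 7*I*√12590/5 ≈ 40098.0 + 157.09*I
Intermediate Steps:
P(L, v) = 3*v + 3*L*v (P(L, v) = 3*(v + v*L) = 3*(v + L*v) = 3*v + 3*L*v)
N(W, A) = -7*W + 2*A
K(d, r) = 8/5 (K(d, r) = -(-1 - 3)*2/5 = -(-4)*2/5 = -⅕*(-8) = 8/5)
√(K(N(7, P(1, 6)), -9) - 24678) - 1*(-40098) = √(8/5 - 24678) - 1*(-40098) = √(-123382/5) + 40098 = 7*I*√12590/5 + 40098 = 40098 + 7*I*√12590/5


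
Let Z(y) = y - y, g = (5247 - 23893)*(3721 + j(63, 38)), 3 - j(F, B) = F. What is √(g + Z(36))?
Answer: I*√68263006 ≈ 8262.1*I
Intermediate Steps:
j(F, B) = 3 - F
g = -68263006 (g = (5247 - 23893)*(3721 + (3 - 1*63)) = -18646*(3721 + (3 - 63)) = -18646*(3721 - 60) = -18646*3661 = -68263006)
Z(y) = 0
√(g + Z(36)) = √(-68263006 + 0) = √(-68263006) = I*√68263006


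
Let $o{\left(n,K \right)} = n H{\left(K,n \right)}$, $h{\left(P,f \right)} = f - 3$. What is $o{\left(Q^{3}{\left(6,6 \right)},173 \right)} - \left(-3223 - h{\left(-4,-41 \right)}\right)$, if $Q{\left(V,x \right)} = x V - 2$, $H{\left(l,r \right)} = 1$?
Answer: $42483$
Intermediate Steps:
$h{\left(P,f \right)} = -3 + f$ ($h{\left(P,f \right)} = f - 3 = -3 + f$)
$Q{\left(V,x \right)} = -2 + V x$ ($Q{\left(V,x \right)} = V x - 2 = -2 + V x$)
$o{\left(n,K \right)} = n$ ($o{\left(n,K \right)} = n 1 = n$)
$o{\left(Q^{3}{\left(6,6 \right)},173 \right)} - \left(-3223 - h{\left(-4,-41 \right)}\right) = \left(-2 + 6 \cdot 6\right)^{3} - \left(-3223 - \left(-3 - 41\right)\right) = \left(-2 + 36\right)^{3} - \left(-3223 - -44\right) = 34^{3} - \left(-3223 + 44\right) = 39304 - -3179 = 39304 + 3179 = 42483$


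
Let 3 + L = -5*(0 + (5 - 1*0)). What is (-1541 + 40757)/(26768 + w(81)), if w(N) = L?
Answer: 9804/6685 ≈ 1.4666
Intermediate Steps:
L = -28 (L = -3 - 5*(0 + (5 - 1*0)) = -3 - 5*(0 + (5 + 0)) = -3 - 5*(0 + 5) = -3 - 5*5 = -3 - 25 = -28)
w(N) = -28
(-1541 + 40757)/(26768 + w(81)) = (-1541 + 40757)/(26768 - 28) = 39216/26740 = 39216*(1/26740) = 9804/6685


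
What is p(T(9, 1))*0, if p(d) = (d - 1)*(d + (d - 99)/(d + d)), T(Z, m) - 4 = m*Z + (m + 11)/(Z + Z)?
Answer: 0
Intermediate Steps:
T(Z, m) = 4 + Z*m + (11 + m)/(2*Z) (T(Z, m) = 4 + (m*Z + (m + 11)/(Z + Z)) = 4 + (Z*m + (11 + m)/((2*Z))) = 4 + (Z*m + (11 + m)*(1/(2*Z))) = 4 + (Z*m + (11 + m)/(2*Z)) = 4 + Z*m + (11 + m)/(2*Z))
p(d) = (-1 + d)*(d + (-99 + d)/(2*d)) (p(d) = (-1 + d)*(d + (-99 + d)/((2*d))) = (-1 + d)*(d + (-99 + d)*(1/(2*d))) = (-1 + d)*(d + (-99 + d)/(2*d)))
p(T(9, 1))*0 = (-50 + ((½)*(11 + 1 + 2*9*(4 + 9*1))/9)² - (11 + 1 + 2*9*(4 + 9*1))/(4*9) + 99/(2*(((½)*(11 + 1 + 2*9*(4 + 9*1))/9))))*0 = (-50 + ((½)*(⅑)*(11 + 1 + 2*9*(4 + 9)))² - (11 + 1 + 2*9*(4 + 9))/(4*9) + 99/(2*(((½)*(⅑)*(11 + 1 + 2*9*(4 + 9))))))*0 = (-50 + ((½)*(⅑)*(11 + 1 + 2*9*13))² - (11 + 1 + 2*9*13)/(4*9) + 99/(2*(((½)*(⅑)*(11 + 1 + 2*9*13)))))*0 = (-50 + ((½)*(⅑)*(11 + 1 + 234))² - (11 + 1 + 234)/(4*9) + 99/(2*(((½)*(⅑)*(11 + 1 + 234)))))*0 = (-50 + ((½)*(⅑)*246)² - 246/(4*9) + 99/(2*(((½)*(⅑)*246))))*0 = (-50 + (41/3)² - ½*41/3 + 99/(2*(41/3)))*0 = (-50 + 1681/9 - 41/6 + (99/2)*(3/41))*0 = (-50 + 1681/9 - 41/6 + 297/82)*0 = (49286/369)*0 = 0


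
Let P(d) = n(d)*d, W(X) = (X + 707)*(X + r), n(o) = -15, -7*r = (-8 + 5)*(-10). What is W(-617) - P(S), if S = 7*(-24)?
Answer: -409050/7 ≈ -58436.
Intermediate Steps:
S = -168
r = -30/7 (r = -(-8 + 5)*(-10)/7 = -(-3)*(-10)/7 = -1/7*30 = -30/7 ≈ -4.2857)
W(X) = (707 + X)*(-30/7 + X) (W(X) = (X + 707)*(X - 30/7) = (707 + X)*(-30/7 + X))
P(d) = -15*d
W(-617) - P(S) = (-3030 + (-617)**2 + (4919/7)*(-617)) - (-15)*(-168) = (-3030 + 380689 - 3035023/7) - 1*2520 = -391410/7 - 2520 = -409050/7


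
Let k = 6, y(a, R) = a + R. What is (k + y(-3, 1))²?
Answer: 16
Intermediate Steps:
y(a, R) = R + a
(k + y(-3, 1))² = (6 + (1 - 3))² = (6 - 2)² = 4² = 16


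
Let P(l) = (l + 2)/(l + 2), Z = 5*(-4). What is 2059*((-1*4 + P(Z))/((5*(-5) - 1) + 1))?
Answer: 6177/25 ≈ 247.08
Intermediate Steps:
Z = -20
P(l) = 1 (P(l) = (2 + l)/(2 + l) = 1)
2059*((-1*4 + P(Z))/((5*(-5) - 1) + 1)) = 2059*((-1*4 + 1)/((5*(-5) - 1) + 1)) = 2059*((-4 + 1)/((-25 - 1) + 1)) = 2059*(-3/(-26 + 1)) = 2059*(-3/(-25)) = 2059*(-3*(-1/25)) = 2059*(3/25) = 6177/25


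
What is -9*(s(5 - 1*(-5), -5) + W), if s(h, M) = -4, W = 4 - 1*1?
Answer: 9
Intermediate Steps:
W = 3 (W = 4 - 1 = 3)
-9*(s(5 - 1*(-5), -5) + W) = -9*(-4 + 3) = -9*(-1) = 9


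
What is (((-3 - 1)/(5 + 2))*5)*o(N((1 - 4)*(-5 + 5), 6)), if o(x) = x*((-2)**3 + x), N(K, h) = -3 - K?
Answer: -660/7 ≈ -94.286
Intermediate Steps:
o(x) = x*(-8 + x)
(((-3 - 1)/(5 + 2))*5)*o(N((1 - 4)*(-5 + 5), 6)) = (((-3 - 1)/(5 + 2))*5)*((-3 - (1 - 4)*(-5 + 5))*(-8 + (-3 - (1 - 4)*(-5 + 5)))) = (-4/7*5)*((-3 - (-3)*0)*(-8 + (-3 - (-3)*0))) = (-4*1/7*5)*((-3 - 1*0)*(-8 + (-3 - 1*0))) = (-4/7*5)*((-3 + 0)*(-8 + (-3 + 0))) = -(-60)*(-8 - 3)/7 = -(-60)*(-11)/7 = -20/7*33 = -660/7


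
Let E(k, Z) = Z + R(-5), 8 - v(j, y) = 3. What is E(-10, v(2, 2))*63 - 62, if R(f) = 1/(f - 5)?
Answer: 2467/10 ≈ 246.70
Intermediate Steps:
R(f) = 1/(-5 + f)
v(j, y) = 5 (v(j, y) = 8 - 1*3 = 8 - 3 = 5)
E(k, Z) = -⅒ + Z (E(k, Z) = Z + 1/(-5 - 5) = Z + 1/(-10) = Z - ⅒ = -⅒ + Z)
E(-10, v(2, 2))*63 - 62 = (-⅒ + 5)*63 - 62 = (49/10)*63 - 62 = 3087/10 - 62 = 2467/10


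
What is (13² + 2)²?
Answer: 29241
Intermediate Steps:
(13² + 2)² = (169 + 2)² = 171² = 29241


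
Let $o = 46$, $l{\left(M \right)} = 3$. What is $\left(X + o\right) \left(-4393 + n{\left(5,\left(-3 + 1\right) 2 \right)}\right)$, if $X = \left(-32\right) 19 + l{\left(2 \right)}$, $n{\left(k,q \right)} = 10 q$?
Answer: $2478047$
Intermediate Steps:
$X = -605$ ($X = \left(-32\right) 19 + 3 = -608 + 3 = -605$)
$\left(X + o\right) \left(-4393 + n{\left(5,\left(-3 + 1\right) 2 \right)}\right) = \left(-605 + 46\right) \left(-4393 + 10 \left(-3 + 1\right) 2\right) = - 559 \left(-4393 + 10 \left(\left(-2\right) 2\right)\right) = - 559 \left(-4393 + 10 \left(-4\right)\right) = - 559 \left(-4393 - 40\right) = \left(-559\right) \left(-4433\right) = 2478047$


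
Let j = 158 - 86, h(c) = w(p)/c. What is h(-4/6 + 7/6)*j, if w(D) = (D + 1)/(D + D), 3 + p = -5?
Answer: 63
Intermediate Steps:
p = -8 (p = -3 - 5 = -8)
w(D) = (1 + D)/(2*D) (w(D) = (1 + D)/((2*D)) = (1 + D)*(1/(2*D)) = (1 + D)/(2*D))
h(c) = 7/(16*c) (h(c) = ((½)*(1 - 8)/(-8))/c = ((½)*(-⅛)*(-7))/c = 7/(16*c))
j = 72
h(-4/6 + 7/6)*j = (7/(16*(-4/6 + 7/6)))*72 = (7/(16*(-4*⅙ + 7*(⅙))))*72 = (7/(16*(-⅔ + 7/6)))*72 = (7/(16*(½)))*72 = ((7/16)*2)*72 = (7/8)*72 = 63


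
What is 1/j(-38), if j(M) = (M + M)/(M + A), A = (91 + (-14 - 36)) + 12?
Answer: -15/76 ≈ -0.19737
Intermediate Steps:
A = 53 (A = (91 - 50) + 12 = 41 + 12 = 53)
j(M) = 2*M/(53 + M) (j(M) = (M + M)/(M + 53) = (2*M)/(53 + M) = 2*M/(53 + M))
1/j(-38) = 1/(2*(-38)/(53 - 38)) = 1/(2*(-38)/15) = 1/(2*(-38)*(1/15)) = 1/(-76/15) = -15/76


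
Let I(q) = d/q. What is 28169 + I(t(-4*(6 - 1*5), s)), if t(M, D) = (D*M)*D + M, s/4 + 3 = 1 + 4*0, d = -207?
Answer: 7324147/260 ≈ 28170.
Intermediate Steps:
s = -8 (s = -12 + 4*(1 + 4*0) = -12 + 4*(1 + 0) = -12 + 4*1 = -12 + 4 = -8)
t(M, D) = M + M*D² (t(M, D) = M*D² + M = M + M*D²)
I(q) = -207/q
28169 + I(t(-4*(6 - 1*5), s)) = 28169 - 207*(-1/(4*(1 + (-8)²)*(6 - 1*5))) = 28169 - 207*(-1/(4*(1 + 64)*(6 - 5))) = 28169 - 207/(-4*1*65) = 28169 - 207/((-4*65)) = 28169 - 207/(-260) = 28169 - 207*(-1/260) = 28169 + 207/260 = 7324147/260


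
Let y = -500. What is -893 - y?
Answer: -393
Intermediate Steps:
-893 - y = -893 - 1*(-500) = -893 + 500 = -393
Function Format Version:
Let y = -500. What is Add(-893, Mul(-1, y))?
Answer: -393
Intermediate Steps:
Add(-893, Mul(-1, y)) = Add(-893, Mul(-1, -500)) = Add(-893, 500) = -393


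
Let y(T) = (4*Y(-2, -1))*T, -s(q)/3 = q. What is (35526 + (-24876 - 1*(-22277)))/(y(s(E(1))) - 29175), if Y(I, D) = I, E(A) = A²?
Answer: -32927/29151 ≈ -1.1295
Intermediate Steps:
s(q) = -3*q
y(T) = -8*T (y(T) = (4*(-2))*T = -8*T)
(35526 + (-24876 - 1*(-22277)))/(y(s(E(1))) - 29175) = (35526 + (-24876 - 1*(-22277)))/(-(-24)*1² - 29175) = (35526 + (-24876 + 22277))/(-(-24) - 29175) = (35526 - 2599)/(-8*(-3) - 29175) = 32927/(24 - 29175) = 32927/(-29151) = 32927*(-1/29151) = -32927/29151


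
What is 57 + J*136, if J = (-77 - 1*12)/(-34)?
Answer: 413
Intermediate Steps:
J = 89/34 (J = (-77 - 12)*(-1/34) = -89*(-1/34) = 89/34 ≈ 2.6176)
57 + J*136 = 57 + (89/34)*136 = 57 + 356 = 413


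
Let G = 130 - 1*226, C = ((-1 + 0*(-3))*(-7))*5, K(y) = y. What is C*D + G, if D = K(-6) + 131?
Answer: 4279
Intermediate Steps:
C = 35 (C = ((-1 + 0)*(-7))*5 = -1*(-7)*5 = 7*5 = 35)
G = -96 (G = 130 - 226 = -96)
D = 125 (D = -6 + 131 = 125)
C*D + G = 35*125 - 96 = 4375 - 96 = 4279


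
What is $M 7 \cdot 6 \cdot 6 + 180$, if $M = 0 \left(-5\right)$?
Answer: $180$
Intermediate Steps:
$M = 0$
$M 7 \cdot 6 \cdot 6 + 180 = 0 \cdot 7 \cdot 6 \cdot 6 + 180 = 0 \cdot 6 \cdot 6 + 180 = 0 \cdot 6 + 180 = 0 + 180 = 180$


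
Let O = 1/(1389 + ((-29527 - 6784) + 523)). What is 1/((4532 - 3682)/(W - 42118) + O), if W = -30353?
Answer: -146642937/1724213 ≈ -85.049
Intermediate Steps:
O = -1/34399 (O = 1/(1389 + (-36311 + 523)) = 1/(1389 - 35788) = 1/(-34399) = -1/34399 ≈ -2.9071e-5)
1/((4532 - 3682)/(W - 42118) + O) = 1/((4532 - 3682)/(-30353 - 42118) - 1/34399) = 1/(850/(-72471) - 1/34399) = 1/(850*(-1/72471) - 1/34399) = 1/(-50/4263 - 1/34399) = 1/(-1724213/146642937) = -146642937/1724213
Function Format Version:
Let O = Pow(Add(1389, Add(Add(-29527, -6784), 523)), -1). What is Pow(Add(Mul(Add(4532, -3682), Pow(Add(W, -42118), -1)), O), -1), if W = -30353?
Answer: Rational(-146642937, 1724213) ≈ -85.049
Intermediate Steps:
O = Rational(-1, 34399) (O = Pow(Add(1389, Add(-36311, 523)), -1) = Pow(Add(1389, -35788), -1) = Pow(-34399, -1) = Rational(-1, 34399) ≈ -2.9071e-5)
Pow(Add(Mul(Add(4532, -3682), Pow(Add(W, -42118), -1)), O), -1) = Pow(Add(Mul(Add(4532, -3682), Pow(Add(-30353, -42118), -1)), Rational(-1, 34399)), -1) = Pow(Add(Mul(850, Pow(-72471, -1)), Rational(-1, 34399)), -1) = Pow(Add(Mul(850, Rational(-1, 72471)), Rational(-1, 34399)), -1) = Pow(Add(Rational(-50, 4263), Rational(-1, 34399)), -1) = Pow(Rational(-1724213, 146642937), -1) = Rational(-146642937, 1724213)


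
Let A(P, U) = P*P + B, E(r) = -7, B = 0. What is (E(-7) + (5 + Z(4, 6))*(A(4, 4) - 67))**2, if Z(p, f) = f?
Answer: 322624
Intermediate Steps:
A(P, U) = P**2 (A(P, U) = P*P + 0 = P**2 + 0 = P**2)
(E(-7) + (5 + Z(4, 6))*(A(4, 4) - 67))**2 = (-7 + (5 + 6)*(4**2 - 67))**2 = (-7 + 11*(16 - 67))**2 = (-7 + 11*(-51))**2 = (-7 - 561)**2 = (-568)**2 = 322624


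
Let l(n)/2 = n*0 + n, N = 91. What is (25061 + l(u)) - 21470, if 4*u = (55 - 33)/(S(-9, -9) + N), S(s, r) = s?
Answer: 294473/82 ≈ 3591.1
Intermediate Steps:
u = 11/164 (u = ((55 - 33)/(-9 + 91))/4 = (22/82)/4 = (22*(1/82))/4 = (¼)*(11/41) = 11/164 ≈ 0.067073)
l(n) = 2*n (l(n) = 2*(n*0 + n) = 2*(0 + n) = 2*n)
(25061 + l(u)) - 21470 = (25061 + 2*(11/164)) - 21470 = (25061 + 11/82) - 21470 = 2055013/82 - 21470 = 294473/82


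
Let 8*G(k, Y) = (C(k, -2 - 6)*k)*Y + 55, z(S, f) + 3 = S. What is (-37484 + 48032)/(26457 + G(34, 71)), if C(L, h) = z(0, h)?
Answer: 84384/204469 ≈ 0.41270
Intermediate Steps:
z(S, f) = -3 + S
C(L, h) = -3 (C(L, h) = -3 + 0 = -3)
G(k, Y) = 55/8 - 3*Y*k/8 (G(k, Y) = ((-3*k)*Y + 55)/8 = (-3*Y*k + 55)/8 = (55 - 3*Y*k)/8 = 55/8 - 3*Y*k/8)
(-37484 + 48032)/(26457 + G(34, 71)) = (-37484 + 48032)/(26457 + (55/8 - 3/8*71*34)) = 10548/(26457 + (55/8 - 3621/4)) = 10548/(26457 - 7187/8) = 10548/(204469/8) = 10548*(8/204469) = 84384/204469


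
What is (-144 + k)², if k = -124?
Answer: 71824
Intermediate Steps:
(-144 + k)² = (-144 - 124)² = (-268)² = 71824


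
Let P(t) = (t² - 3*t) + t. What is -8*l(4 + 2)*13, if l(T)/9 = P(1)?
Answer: 936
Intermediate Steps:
P(t) = t² - 2*t
l(T) = -9 (l(T) = 9*(1*(-2 + 1)) = 9*(1*(-1)) = 9*(-1) = -9)
-8*l(4 + 2)*13 = -8*(-9)*13 = 72*13 = 936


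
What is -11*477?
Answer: -5247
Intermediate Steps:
-11*477 = -5247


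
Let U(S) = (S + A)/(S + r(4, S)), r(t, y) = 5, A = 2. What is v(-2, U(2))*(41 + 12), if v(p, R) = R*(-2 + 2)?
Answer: 0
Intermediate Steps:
U(S) = (2 + S)/(5 + S) (U(S) = (S + 2)/(S + 5) = (2 + S)/(5 + S))
v(p, R) = 0 (v(p, R) = R*0 = 0)
v(-2, U(2))*(41 + 12) = 0*(41 + 12) = 0*53 = 0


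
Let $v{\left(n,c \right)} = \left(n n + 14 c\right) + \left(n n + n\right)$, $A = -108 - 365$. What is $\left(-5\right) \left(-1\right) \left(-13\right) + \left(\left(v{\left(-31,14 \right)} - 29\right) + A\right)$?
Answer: $1520$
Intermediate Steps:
$A = -473$ ($A = -108 - 365 = -473$)
$v{\left(n,c \right)} = n + 2 n^{2} + 14 c$ ($v{\left(n,c \right)} = \left(n^{2} + 14 c\right) + \left(n^{2} + n\right) = \left(n^{2} + 14 c\right) + \left(n + n^{2}\right) = n + 2 n^{2} + 14 c$)
$\left(-5\right) \left(-1\right) \left(-13\right) + \left(\left(v{\left(-31,14 \right)} - 29\right) + A\right) = \left(-5\right) \left(-1\right) \left(-13\right) + \left(\left(\left(-31 + 2 \left(-31\right)^{2} + 14 \cdot 14\right) - 29\right) - 473\right) = 5 \left(-13\right) + \left(\left(\left(-31 + 2 \cdot 961 + 196\right) - 29\right) - 473\right) = -65 + \left(\left(\left(-31 + 1922 + 196\right) - 29\right) - 473\right) = -65 + \left(\left(2087 - 29\right) - 473\right) = -65 + \left(2058 - 473\right) = -65 + 1585 = 1520$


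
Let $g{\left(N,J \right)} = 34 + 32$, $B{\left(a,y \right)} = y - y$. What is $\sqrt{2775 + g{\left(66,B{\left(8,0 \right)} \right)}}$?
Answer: $\sqrt{2841} \approx 53.301$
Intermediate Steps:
$B{\left(a,y \right)} = 0$
$g{\left(N,J \right)} = 66$
$\sqrt{2775 + g{\left(66,B{\left(8,0 \right)} \right)}} = \sqrt{2775 + 66} = \sqrt{2841}$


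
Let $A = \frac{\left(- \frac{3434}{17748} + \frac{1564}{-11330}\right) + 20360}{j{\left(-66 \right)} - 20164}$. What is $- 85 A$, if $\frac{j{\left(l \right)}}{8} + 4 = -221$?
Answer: $\frac{60206186431}{764122392} \approx 78.791$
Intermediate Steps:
$j{\left(l \right)} = -1800$ ($j{\left(l \right)} = -32 + 8 \left(-221\right) = -32 - 1768 = -1800$)
$A = - \frac{60206186431}{64950403320}$ ($A = \frac{\left(- \frac{3434}{17748} + \frac{1564}{-11330}\right) + 20360}{-1800 - 20164} = \frac{\left(\left(-3434\right) \frac{1}{17748} + 1564 \left(- \frac{1}{11330}\right)\right) + 20360}{-21964} = \left(\left(- \frac{101}{522} - \frac{782}{5665}\right) + 20360\right) \left(- \frac{1}{21964}\right) = \left(- \frac{980369}{2957130} + 20360\right) \left(- \frac{1}{21964}\right) = \frac{60206186431}{2957130} \left(- \frac{1}{21964}\right) = - \frac{60206186431}{64950403320} \approx -0.92696$)
$- 85 A = \left(-85\right) \left(- \frac{60206186431}{64950403320}\right) = \frac{60206186431}{764122392}$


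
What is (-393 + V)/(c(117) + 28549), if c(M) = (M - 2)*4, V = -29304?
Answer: -29697/29009 ≈ -1.0237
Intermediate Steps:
c(M) = -8 + 4*M (c(M) = (-2 + M)*4 = -8 + 4*M)
(-393 + V)/(c(117) + 28549) = (-393 - 29304)/((-8 + 4*117) + 28549) = -29697/((-8 + 468) + 28549) = -29697/(460 + 28549) = -29697/29009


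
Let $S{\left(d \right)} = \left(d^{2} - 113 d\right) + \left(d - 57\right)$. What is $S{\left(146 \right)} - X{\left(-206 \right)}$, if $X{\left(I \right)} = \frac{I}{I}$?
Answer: $4906$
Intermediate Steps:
$X{\left(I \right)} = 1$
$S{\left(d \right)} = -57 + d^{2} - 112 d$ ($S{\left(d \right)} = \left(d^{2} - 113 d\right) + \left(d - 57\right) = \left(d^{2} - 113 d\right) + \left(-57 + d\right) = -57 + d^{2} - 112 d$)
$S{\left(146 \right)} - X{\left(-206 \right)} = \left(-57 + 146^{2} - 16352\right) - 1 = \left(-57 + 21316 - 16352\right) - 1 = 4907 - 1 = 4906$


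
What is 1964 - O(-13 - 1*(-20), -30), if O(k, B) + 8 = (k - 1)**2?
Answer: 1936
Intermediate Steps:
O(k, B) = -8 + (-1 + k)**2 (O(k, B) = -8 + (k - 1)**2 = -8 + (-1 + k)**2)
1964 - O(-13 - 1*(-20), -30) = 1964 - (-8 + (-1 + (-13 - 1*(-20)))**2) = 1964 - (-8 + (-1 + (-13 + 20))**2) = 1964 - (-8 + (-1 + 7)**2) = 1964 - (-8 + 6**2) = 1964 - (-8 + 36) = 1964 - 1*28 = 1964 - 28 = 1936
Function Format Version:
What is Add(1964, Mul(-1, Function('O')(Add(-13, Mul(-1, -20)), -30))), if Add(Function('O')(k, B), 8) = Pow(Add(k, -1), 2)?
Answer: 1936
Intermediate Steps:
Function('O')(k, B) = Add(-8, Pow(Add(-1, k), 2)) (Function('O')(k, B) = Add(-8, Pow(Add(k, -1), 2)) = Add(-8, Pow(Add(-1, k), 2)))
Add(1964, Mul(-1, Function('O')(Add(-13, Mul(-1, -20)), -30))) = Add(1964, Mul(-1, Add(-8, Pow(Add(-1, Add(-13, Mul(-1, -20))), 2)))) = Add(1964, Mul(-1, Add(-8, Pow(Add(-1, Add(-13, 20)), 2)))) = Add(1964, Mul(-1, Add(-8, Pow(Add(-1, 7), 2)))) = Add(1964, Mul(-1, Add(-8, Pow(6, 2)))) = Add(1964, Mul(-1, Add(-8, 36))) = Add(1964, Mul(-1, 28)) = Add(1964, -28) = 1936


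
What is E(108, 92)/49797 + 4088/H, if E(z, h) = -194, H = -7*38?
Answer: -14544410/946143 ≈ -15.372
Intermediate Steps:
H = -266
E(108, 92)/49797 + 4088/H = -194/49797 + 4088/(-266) = -194*1/49797 + 4088*(-1/266) = -194/49797 - 292/19 = -14544410/946143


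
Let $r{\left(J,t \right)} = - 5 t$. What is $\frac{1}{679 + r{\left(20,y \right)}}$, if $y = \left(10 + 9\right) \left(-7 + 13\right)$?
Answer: $\frac{1}{109} \approx 0.0091743$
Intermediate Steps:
$y = 114$ ($y = 19 \cdot 6 = 114$)
$\frac{1}{679 + r{\left(20,y \right)}} = \frac{1}{679 - 570} = \frac{1}{109}$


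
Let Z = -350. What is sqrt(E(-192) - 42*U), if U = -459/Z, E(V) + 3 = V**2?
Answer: 2*sqrt(230037)/5 ≈ 191.85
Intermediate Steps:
E(V) = -3 + V**2
U = 459/350 (U = -459/(-350) = -459*(-1/350) = 459/350 ≈ 1.3114)
sqrt(E(-192) - 42*U) = sqrt((-3 + (-192)**2) - 42*459/350) = sqrt((-3 + 36864) - 1377/25) = sqrt(36861 - 1377/25) = sqrt(920148/25) = 2*sqrt(230037)/5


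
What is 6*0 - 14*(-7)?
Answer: 98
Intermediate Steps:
6*0 - 14*(-7) = 0 + 98 = 98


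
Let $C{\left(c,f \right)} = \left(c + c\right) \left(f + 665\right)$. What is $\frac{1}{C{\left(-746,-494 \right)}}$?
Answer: $- \frac{1}{255132} \approx -3.9195 \cdot 10^{-6}$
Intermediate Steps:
$C{\left(c,f \right)} = 2 c \left(665 + f\right)$
$\frac{1}{C{\left(-746,-494 \right)}} = \frac{1}{2 \left(-746\right) \left(665 - 494\right)} = \frac{1}{2 \left(-746\right) 171} = \frac{1}{-255132} = - \frac{1}{255132}$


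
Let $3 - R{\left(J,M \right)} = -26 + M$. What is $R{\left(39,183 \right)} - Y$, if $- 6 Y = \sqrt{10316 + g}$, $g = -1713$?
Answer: $-154 + \frac{\sqrt{8603}}{6} \approx -138.54$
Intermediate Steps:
$R{\left(J,M \right)} = 29 - M$ ($R{\left(J,M \right)} = 3 - \left(-26 + M\right) = 29 - M$)
$Y = - \frac{\sqrt{8603}}{6}$ ($Y = - \frac{\sqrt{10316 - 1713}}{6} = - \frac{\sqrt{8603}}{6} \approx -15.459$)
$R{\left(39,183 \right)} - Y = \left(29 - 183\right) - - \frac{\sqrt{8603}}{6} = \left(29 - 183\right) + \frac{\sqrt{8603}}{6} = -154 + \frac{\sqrt{8603}}{6}$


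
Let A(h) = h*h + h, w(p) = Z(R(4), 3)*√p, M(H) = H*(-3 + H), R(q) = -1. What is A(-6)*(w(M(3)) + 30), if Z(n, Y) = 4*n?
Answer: 900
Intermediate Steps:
w(p) = -4*√p (w(p) = (4*(-1))*√p = -4*√p)
A(h) = h + h² (A(h) = h² + h = h + h²)
A(-6)*(w(M(3)) + 30) = (-6*(1 - 6))*(-4*√3*√(-3 + 3) + 30) = (-6*(-5))*(-4*√(3*0) + 30) = 30*(-4*√0 + 30) = 30*(-4*0 + 30) = 30*(0 + 30) = 30*30 = 900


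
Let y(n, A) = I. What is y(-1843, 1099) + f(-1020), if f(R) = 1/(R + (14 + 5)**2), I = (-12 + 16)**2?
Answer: 10543/659 ≈ 15.998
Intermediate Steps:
I = 16 (I = 4**2 = 16)
f(R) = 1/(361 + R) (f(R) = 1/(R + 19**2) = 1/(R + 361) = 1/(361 + R))
y(n, A) = 16
y(-1843, 1099) + f(-1020) = 16 + 1/(361 - 1020) = 16 + 1/(-659) = 16 - 1/659 = 10543/659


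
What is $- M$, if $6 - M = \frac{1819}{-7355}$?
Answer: $- \frac{45949}{7355} \approx -6.2473$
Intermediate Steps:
$M = \frac{45949}{7355}$ ($M = 6 - \frac{1819}{-7355} = 6 - 1819 \left(- \frac{1}{7355}\right) = 6 - - \frac{1819}{7355} = 6 + \frac{1819}{7355} = \frac{45949}{7355} \approx 6.2473$)
$- M = \left(-1\right) \frac{45949}{7355} = - \frac{45949}{7355}$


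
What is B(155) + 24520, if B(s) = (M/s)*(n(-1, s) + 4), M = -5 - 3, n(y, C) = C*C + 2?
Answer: 3608352/155 ≈ 23280.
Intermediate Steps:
n(y, C) = 2 + C² (n(y, C) = C² + 2 = 2 + C²)
M = -8
B(s) = -8*(6 + s²)/s (B(s) = (-8/s)*((2 + s²) + 4) = (-8/s)*(6 + s²) = -8*(6 + s²)/s)
B(155) + 24520 = (-48/155 - 8*155) + 24520 = (-48*1/155 - 1240) + 24520 = (-48/155 - 1240) + 24520 = -192248/155 + 24520 = 3608352/155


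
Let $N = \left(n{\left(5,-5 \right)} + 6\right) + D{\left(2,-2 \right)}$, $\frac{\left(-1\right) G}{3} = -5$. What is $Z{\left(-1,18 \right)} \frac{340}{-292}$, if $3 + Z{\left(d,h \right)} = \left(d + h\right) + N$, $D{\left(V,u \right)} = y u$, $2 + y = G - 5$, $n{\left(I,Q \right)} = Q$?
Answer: $\frac{85}{73} \approx 1.1644$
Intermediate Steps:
$G = 15$ ($G = \left(-3\right) \left(-5\right) = 15$)
$y = 8$ ($y = -2 + \left(15 - 5\right) = -2 + 10 = 8$)
$D{\left(V,u \right)} = 8 u$
$N = -15$ ($N = \left(-5 + 6\right) + 8 \left(-2\right) = 1 - 16 = -15$)
$Z{\left(d,h \right)} = -18 + d + h$ ($Z{\left(d,h \right)} = -3 - \left(15 - d - h\right) = -3 + \left(-15 + d + h\right) = -18 + d + h$)
$Z{\left(-1,18 \right)} \frac{340}{-292} = \left(-18 - 1 + 18\right) \frac{340}{-292} = - \frac{340 \left(-1\right)}{292} = \left(-1\right) \left(- \frac{85}{73}\right) = \frac{85}{73}$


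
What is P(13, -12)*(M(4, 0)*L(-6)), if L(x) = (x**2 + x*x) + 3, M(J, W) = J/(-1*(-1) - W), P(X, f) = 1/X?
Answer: 300/13 ≈ 23.077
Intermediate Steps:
M(J, W) = J/(1 - W)
L(x) = 3 + 2*x**2 (L(x) = (x**2 + x**2) + 3 = 2*x**2 + 3 = 3 + 2*x**2)
P(13, -12)*(M(4, 0)*L(-6)) = ((-1*4/(-1 + 0))*(3 + 2*(-6)**2))/13 = ((-1*4/(-1))*(3 + 2*36))/13 = ((-1*4*(-1))*(3 + 72))/13 = (4*75)/13 = (1/13)*300 = 300/13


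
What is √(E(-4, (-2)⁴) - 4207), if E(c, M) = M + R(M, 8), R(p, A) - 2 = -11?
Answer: 10*I*√42 ≈ 64.807*I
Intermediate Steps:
R(p, A) = -9 (R(p, A) = 2 - 11 = -9)
E(c, M) = -9 + M (E(c, M) = M - 9 = -9 + M)
√(E(-4, (-2)⁴) - 4207) = √((-9 + (-2)⁴) - 4207) = √((-9 + 16) - 4207) = √(7 - 4207) = √(-4200) = 10*I*√42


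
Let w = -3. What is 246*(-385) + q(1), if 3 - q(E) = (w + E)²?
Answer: -94711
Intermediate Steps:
q(E) = 3 - (-3 + E)²
246*(-385) + q(1) = 246*(-385) + (3 - (-3 + 1)²) = -94710 + (3 - 1*(-2)²) = -94710 + (3 - 1*4) = -94710 + (3 - 4) = -94710 - 1 = -94711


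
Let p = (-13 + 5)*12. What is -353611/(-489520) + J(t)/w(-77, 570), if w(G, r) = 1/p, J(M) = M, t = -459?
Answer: 21570562891/489520 ≈ 44065.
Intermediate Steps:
p = -96 (p = -8*12 = -96)
w(G, r) = -1/96 (w(G, r) = 1/(-96) = -1/96)
-353611/(-489520) + J(t)/w(-77, 570) = -353611/(-489520) - 459/(-1/96) = -353611*(-1/489520) - 459*(-96) = 353611/489520 + 44064 = 21570562891/489520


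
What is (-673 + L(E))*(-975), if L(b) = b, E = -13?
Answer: 668850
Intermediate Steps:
(-673 + L(E))*(-975) = (-673 - 13)*(-975) = -686*(-975) = 668850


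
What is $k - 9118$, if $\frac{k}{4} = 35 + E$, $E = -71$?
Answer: $-9262$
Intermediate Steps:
$k = -144$ ($k = 4 \left(35 - 71\right) = 4 \left(-36\right) = -144$)
$k - 9118 = -144 - 9118 = -9262$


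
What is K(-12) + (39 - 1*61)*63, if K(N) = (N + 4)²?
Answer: -1322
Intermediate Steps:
K(N) = (4 + N)²
K(-12) + (39 - 1*61)*63 = (4 - 12)² + (39 - 1*61)*63 = (-8)² + (39 - 61)*63 = 64 - 22*63 = 64 - 1386 = -1322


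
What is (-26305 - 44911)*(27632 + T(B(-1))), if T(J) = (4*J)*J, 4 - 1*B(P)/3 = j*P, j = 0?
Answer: -2008860928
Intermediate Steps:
B(P) = 12 (B(P) = 12 - 0*P = 12 - 3*0 = 12 + 0 = 12)
T(J) = 4*J²
(-26305 - 44911)*(27632 + T(B(-1))) = (-26305 - 44911)*(27632 + 4*12²) = -71216*(27632 + 4*144) = -71216*(27632 + 576) = -71216*28208 = -2008860928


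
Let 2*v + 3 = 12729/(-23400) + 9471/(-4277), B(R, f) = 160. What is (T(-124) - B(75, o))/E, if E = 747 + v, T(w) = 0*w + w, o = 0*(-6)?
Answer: -208228800/545589379 ≈ -0.38166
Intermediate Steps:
o = 0
T(w) = w (T(w) = 0 + w = w)
v = -2111021/733200 (v = -3/2 + (12729/(-23400) + 9471/(-4277))/2 = -3/2 + (12729*(-1/23400) + 9471*(-1/4277))/2 = -3/2 + (-4243/7800 - 1353/611)/2 = -3/2 + (1/2)*(-1011221/366600) = -3/2 - 1011221/733200 = -2111021/733200 ≈ -2.8792)
E = 545589379/733200 (E = 747 - 2111021/733200 = 545589379/733200 ≈ 744.12)
(T(-124) - B(75, o))/E = (-124 - 1*160)/(545589379/733200) = (-124 - 160)*(733200/545589379) = -284*733200/545589379 = -208228800/545589379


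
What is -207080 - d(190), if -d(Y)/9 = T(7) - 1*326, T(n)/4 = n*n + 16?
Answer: -207674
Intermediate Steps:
T(n) = 64 + 4*n² (T(n) = 4*(n*n + 16) = 4*(n² + 16) = 4*(16 + n²) = 64 + 4*n²)
d(Y) = 594 (d(Y) = -9*((64 + 4*7²) - 1*326) = -9*((64 + 4*49) - 326) = -9*((64 + 196) - 326) = -9*(260 - 326) = -9*(-66) = 594)
-207080 - d(190) = -207080 - 1*594 = -207080 - 594 = -207674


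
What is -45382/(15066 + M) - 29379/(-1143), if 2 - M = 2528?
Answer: 5861871/265430 ≈ 22.084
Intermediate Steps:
M = -2526 (M = 2 - 1*2528 = 2 - 2528 = -2526)
-45382/(15066 + M) - 29379/(-1143) = -45382/(15066 - 2526) - 29379/(-1143) = -45382/12540 - 29379*(-1/1143) = -45382*1/12540 + 9793/381 = -22691/6270 + 9793/381 = 5861871/265430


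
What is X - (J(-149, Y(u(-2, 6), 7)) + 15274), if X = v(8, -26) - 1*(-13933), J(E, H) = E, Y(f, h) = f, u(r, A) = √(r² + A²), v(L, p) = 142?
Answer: -1050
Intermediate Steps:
u(r, A) = √(A² + r²)
X = 14075 (X = 142 - 1*(-13933) = 142 + 13933 = 14075)
X - (J(-149, Y(u(-2, 6), 7)) + 15274) = 14075 - (-149 + 15274) = 14075 - 1*15125 = 14075 - 15125 = -1050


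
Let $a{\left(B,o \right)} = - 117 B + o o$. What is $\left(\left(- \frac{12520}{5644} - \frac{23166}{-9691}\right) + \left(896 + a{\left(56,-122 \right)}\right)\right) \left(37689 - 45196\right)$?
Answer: $- \frac{86116233584488}{1243091} \approx -6.9276 \cdot 10^{7}$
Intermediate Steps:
$a{\left(B,o \right)} = o^{2} - 117 B$ ($a{\left(B,o \right)} = - 117 B + o^{2} = o^{2} - 117 B$)
$\left(\left(- \frac{12520}{5644} - \frac{23166}{-9691}\right) + \left(896 + a{\left(56,-122 \right)}\right)\right) \left(37689 - 45196\right) = \left(\left(- \frac{12520}{5644} - \frac{23166}{-9691}\right) + \left(896 + \left(\left(-122\right)^{2} - 6552\right)\right)\right) \left(37689 - 45196\right) = \left(\left(\left(-12520\right) \frac{1}{5644} - - \frac{2106}{881}\right) + \left(896 + \left(14884 - 6552\right)\right)\right) \left(-7507\right) = \left(\left(- \frac{3130}{1411} + \frac{2106}{881}\right) + \left(896 + 8332\right)\right) \left(-7507\right) = \left(\frac{214036}{1243091} + 9228\right) \left(-7507\right) = \frac{11471457784}{1243091} \left(-7507\right) = - \frac{86116233584488}{1243091}$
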